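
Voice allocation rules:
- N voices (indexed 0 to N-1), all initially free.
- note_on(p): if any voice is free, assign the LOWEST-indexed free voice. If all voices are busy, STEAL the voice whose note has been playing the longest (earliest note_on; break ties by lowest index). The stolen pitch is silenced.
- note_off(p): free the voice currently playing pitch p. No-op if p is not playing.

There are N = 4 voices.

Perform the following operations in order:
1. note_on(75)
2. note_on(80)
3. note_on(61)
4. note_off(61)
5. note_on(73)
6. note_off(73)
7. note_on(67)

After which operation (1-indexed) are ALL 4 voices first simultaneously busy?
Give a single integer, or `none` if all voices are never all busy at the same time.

Op 1: note_on(75): voice 0 is free -> assigned | voices=[75 - - -]
Op 2: note_on(80): voice 1 is free -> assigned | voices=[75 80 - -]
Op 3: note_on(61): voice 2 is free -> assigned | voices=[75 80 61 -]
Op 4: note_off(61): free voice 2 | voices=[75 80 - -]
Op 5: note_on(73): voice 2 is free -> assigned | voices=[75 80 73 -]
Op 6: note_off(73): free voice 2 | voices=[75 80 - -]
Op 7: note_on(67): voice 2 is free -> assigned | voices=[75 80 67 -]

Answer: none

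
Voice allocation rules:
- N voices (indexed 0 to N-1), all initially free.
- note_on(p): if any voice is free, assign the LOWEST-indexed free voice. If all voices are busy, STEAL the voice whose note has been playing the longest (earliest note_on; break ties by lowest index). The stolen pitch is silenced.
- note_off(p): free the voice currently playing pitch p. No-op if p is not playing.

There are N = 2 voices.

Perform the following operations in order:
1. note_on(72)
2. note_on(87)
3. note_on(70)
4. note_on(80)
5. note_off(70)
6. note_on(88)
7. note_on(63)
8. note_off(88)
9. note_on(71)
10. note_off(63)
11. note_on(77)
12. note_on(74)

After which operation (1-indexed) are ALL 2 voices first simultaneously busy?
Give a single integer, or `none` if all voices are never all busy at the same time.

Op 1: note_on(72): voice 0 is free -> assigned | voices=[72 -]
Op 2: note_on(87): voice 1 is free -> assigned | voices=[72 87]
Op 3: note_on(70): all voices busy, STEAL voice 0 (pitch 72, oldest) -> assign | voices=[70 87]
Op 4: note_on(80): all voices busy, STEAL voice 1 (pitch 87, oldest) -> assign | voices=[70 80]
Op 5: note_off(70): free voice 0 | voices=[- 80]
Op 6: note_on(88): voice 0 is free -> assigned | voices=[88 80]
Op 7: note_on(63): all voices busy, STEAL voice 1 (pitch 80, oldest) -> assign | voices=[88 63]
Op 8: note_off(88): free voice 0 | voices=[- 63]
Op 9: note_on(71): voice 0 is free -> assigned | voices=[71 63]
Op 10: note_off(63): free voice 1 | voices=[71 -]
Op 11: note_on(77): voice 1 is free -> assigned | voices=[71 77]
Op 12: note_on(74): all voices busy, STEAL voice 0 (pitch 71, oldest) -> assign | voices=[74 77]

Answer: 2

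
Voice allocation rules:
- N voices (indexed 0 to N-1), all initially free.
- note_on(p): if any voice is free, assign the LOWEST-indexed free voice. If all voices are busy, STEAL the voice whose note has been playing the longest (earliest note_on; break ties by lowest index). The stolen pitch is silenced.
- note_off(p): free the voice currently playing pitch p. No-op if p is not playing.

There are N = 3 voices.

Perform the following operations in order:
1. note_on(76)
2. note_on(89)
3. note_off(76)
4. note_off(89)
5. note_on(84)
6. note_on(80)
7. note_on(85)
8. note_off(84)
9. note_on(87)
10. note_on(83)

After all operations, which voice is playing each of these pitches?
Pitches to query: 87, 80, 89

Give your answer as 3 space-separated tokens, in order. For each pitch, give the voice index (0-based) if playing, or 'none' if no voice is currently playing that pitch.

Answer: 0 none none

Derivation:
Op 1: note_on(76): voice 0 is free -> assigned | voices=[76 - -]
Op 2: note_on(89): voice 1 is free -> assigned | voices=[76 89 -]
Op 3: note_off(76): free voice 0 | voices=[- 89 -]
Op 4: note_off(89): free voice 1 | voices=[- - -]
Op 5: note_on(84): voice 0 is free -> assigned | voices=[84 - -]
Op 6: note_on(80): voice 1 is free -> assigned | voices=[84 80 -]
Op 7: note_on(85): voice 2 is free -> assigned | voices=[84 80 85]
Op 8: note_off(84): free voice 0 | voices=[- 80 85]
Op 9: note_on(87): voice 0 is free -> assigned | voices=[87 80 85]
Op 10: note_on(83): all voices busy, STEAL voice 1 (pitch 80, oldest) -> assign | voices=[87 83 85]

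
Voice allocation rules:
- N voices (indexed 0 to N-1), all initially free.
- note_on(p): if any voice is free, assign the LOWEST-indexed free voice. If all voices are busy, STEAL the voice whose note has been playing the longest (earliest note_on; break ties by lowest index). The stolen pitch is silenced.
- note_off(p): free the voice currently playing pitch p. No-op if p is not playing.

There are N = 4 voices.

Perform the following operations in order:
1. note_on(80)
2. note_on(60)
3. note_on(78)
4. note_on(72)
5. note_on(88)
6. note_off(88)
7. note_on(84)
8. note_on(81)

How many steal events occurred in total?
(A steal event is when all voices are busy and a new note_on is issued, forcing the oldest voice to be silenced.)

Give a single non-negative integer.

Op 1: note_on(80): voice 0 is free -> assigned | voices=[80 - - -]
Op 2: note_on(60): voice 1 is free -> assigned | voices=[80 60 - -]
Op 3: note_on(78): voice 2 is free -> assigned | voices=[80 60 78 -]
Op 4: note_on(72): voice 3 is free -> assigned | voices=[80 60 78 72]
Op 5: note_on(88): all voices busy, STEAL voice 0 (pitch 80, oldest) -> assign | voices=[88 60 78 72]
Op 6: note_off(88): free voice 0 | voices=[- 60 78 72]
Op 7: note_on(84): voice 0 is free -> assigned | voices=[84 60 78 72]
Op 8: note_on(81): all voices busy, STEAL voice 1 (pitch 60, oldest) -> assign | voices=[84 81 78 72]

Answer: 2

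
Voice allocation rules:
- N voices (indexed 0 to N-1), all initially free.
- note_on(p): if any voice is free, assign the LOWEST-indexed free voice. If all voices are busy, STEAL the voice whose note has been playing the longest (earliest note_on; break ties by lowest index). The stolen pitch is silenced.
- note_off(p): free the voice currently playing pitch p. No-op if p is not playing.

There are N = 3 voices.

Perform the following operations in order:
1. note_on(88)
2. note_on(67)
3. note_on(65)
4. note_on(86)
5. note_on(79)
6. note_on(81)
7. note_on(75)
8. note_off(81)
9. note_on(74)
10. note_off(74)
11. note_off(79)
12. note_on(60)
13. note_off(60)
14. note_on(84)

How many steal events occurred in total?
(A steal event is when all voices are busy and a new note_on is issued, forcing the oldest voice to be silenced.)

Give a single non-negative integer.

Op 1: note_on(88): voice 0 is free -> assigned | voices=[88 - -]
Op 2: note_on(67): voice 1 is free -> assigned | voices=[88 67 -]
Op 3: note_on(65): voice 2 is free -> assigned | voices=[88 67 65]
Op 4: note_on(86): all voices busy, STEAL voice 0 (pitch 88, oldest) -> assign | voices=[86 67 65]
Op 5: note_on(79): all voices busy, STEAL voice 1 (pitch 67, oldest) -> assign | voices=[86 79 65]
Op 6: note_on(81): all voices busy, STEAL voice 2 (pitch 65, oldest) -> assign | voices=[86 79 81]
Op 7: note_on(75): all voices busy, STEAL voice 0 (pitch 86, oldest) -> assign | voices=[75 79 81]
Op 8: note_off(81): free voice 2 | voices=[75 79 -]
Op 9: note_on(74): voice 2 is free -> assigned | voices=[75 79 74]
Op 10: note_off(74): free voice 2 | voices=[75 79 -]
Op 11: note_off(79): free voice 1 | voices=[75 - -]
Op 12: note_on(60): voice 1 is free -> assigned | voices=[75 60 -]
Op 13: note_off(60): free voice 1 | voices=[75 - -]
Op 14: note_on(84): voice 1 is free -> assigned | voices=[75 84 -]

Answer: 4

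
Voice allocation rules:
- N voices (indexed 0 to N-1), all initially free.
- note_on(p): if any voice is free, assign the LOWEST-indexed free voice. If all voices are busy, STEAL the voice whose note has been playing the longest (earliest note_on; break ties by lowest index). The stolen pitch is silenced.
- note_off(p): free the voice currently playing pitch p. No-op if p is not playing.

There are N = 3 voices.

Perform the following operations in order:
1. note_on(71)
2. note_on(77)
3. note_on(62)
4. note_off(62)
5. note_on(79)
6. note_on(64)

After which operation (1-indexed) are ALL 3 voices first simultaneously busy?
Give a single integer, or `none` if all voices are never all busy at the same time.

Op 1: note_on(71): voice 0 is free -> assigned | voices=[71 - -]
Op 2: note_on(77): voice 1 is free -> assigned | voices=[71 77 -]
Op 3: note_on(62): voice 2 is free -> assigned | voices=[71 77 62]
Op 4: note_off(62): free voice 2 | voices=[71 77 -]
Op 5: note_on(79): voice 2 is free -> assigned | voices=[71 77 79]
Op 6: note_on(64): all voices busy, STEAL voice 0 (pitch 71, oldest) -> assign | voices=[64 77 79]

Answer: 3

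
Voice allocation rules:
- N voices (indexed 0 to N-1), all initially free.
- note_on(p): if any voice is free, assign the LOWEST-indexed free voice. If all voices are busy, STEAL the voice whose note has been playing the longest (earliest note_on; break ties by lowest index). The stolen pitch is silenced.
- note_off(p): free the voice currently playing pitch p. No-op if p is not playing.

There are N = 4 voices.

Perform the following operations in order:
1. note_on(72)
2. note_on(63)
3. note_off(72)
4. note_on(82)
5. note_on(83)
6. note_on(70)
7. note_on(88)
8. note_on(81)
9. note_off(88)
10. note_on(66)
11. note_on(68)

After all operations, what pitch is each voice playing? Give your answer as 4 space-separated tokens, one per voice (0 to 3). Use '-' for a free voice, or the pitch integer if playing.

Answer: 81 66 68 70

Derivation:
Op 1: note_on(72): voice 0 is free -> assigned | voices=[72 - - -]
Op 2: note_on(63): voice 1 is free -> assigned | voices=[72 63 - -]
Op 3: note_off(72): free voice 0 | voices=[- 63 - -]
Op 4: note_on(82): voice 0 is free -> assigned | voices=[82 63 - -]
Op 5: note_on(83): voice 2 is free -> assigned | voices=[82 63 83 -]
Op 6: note_on(70): voice 3 is free -> assigned | voices=[82 63 83 70]
Op 7: note_on(88): all voices busy, STEAL voice 1 (pitch 63, oldest) -> assign | voices=[82 88 83 70]
Op 8: note_on(81): all voices busy, STEAL voice 0 (pitch 82, oldest) -> assign | voices=[81 88 83 70]
Op 9: note_off(88): free voice 1 | voices=[81 - 83 70]
Op 10: note_on(66): voice 1 is free -> assigned | voices=[81 66 83 70]
Op 11: note_on(68): all voices busy, STEAL voice 2 (pitch 83, oldest) -> assign | voices=[81 66 68 70]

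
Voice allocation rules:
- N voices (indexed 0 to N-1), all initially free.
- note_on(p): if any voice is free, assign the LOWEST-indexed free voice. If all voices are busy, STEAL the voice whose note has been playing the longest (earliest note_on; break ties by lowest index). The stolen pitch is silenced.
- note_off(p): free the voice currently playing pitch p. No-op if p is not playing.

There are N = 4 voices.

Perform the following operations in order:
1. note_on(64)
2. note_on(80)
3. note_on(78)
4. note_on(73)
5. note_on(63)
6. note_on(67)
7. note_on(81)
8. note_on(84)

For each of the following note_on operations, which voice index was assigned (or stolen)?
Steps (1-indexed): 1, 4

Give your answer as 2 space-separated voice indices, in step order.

Answer: 0 3

Derivation:
Op 1: note_on(64): voice 0 is free -> assigned | voices=[64 - - -]
Op 2: note_on(80): voice 1 is free -> assigned | voices=[64 80 - -]
Op 3: note_on(78): voice 2 is free -> assigned | voices=[64 80 78 -]
Op 4: note_on(73): voice 3 is free -> assigned | voices=[64 80 78 73]
Op 5: note_on(63): all voices busy, STEAL voice 0 (pitch 64, oldest) -> assign | voices=[63 80 78 73]
Op 6: note_on(67): all voices busy, STEAL voice 1 (pitch 80, oldest) -> assign | voices=[63 67 78 73]
Op 7: note_on(81): all voices busy, STEAL voice 2 (pitch 78, oldest) -> assign | voices=[63 67 81 73]
Op 8: note_on(84): all voices busy, STEAL voice 3 (pitch 73, oldest) -> assign | voices=[63 67 81 84]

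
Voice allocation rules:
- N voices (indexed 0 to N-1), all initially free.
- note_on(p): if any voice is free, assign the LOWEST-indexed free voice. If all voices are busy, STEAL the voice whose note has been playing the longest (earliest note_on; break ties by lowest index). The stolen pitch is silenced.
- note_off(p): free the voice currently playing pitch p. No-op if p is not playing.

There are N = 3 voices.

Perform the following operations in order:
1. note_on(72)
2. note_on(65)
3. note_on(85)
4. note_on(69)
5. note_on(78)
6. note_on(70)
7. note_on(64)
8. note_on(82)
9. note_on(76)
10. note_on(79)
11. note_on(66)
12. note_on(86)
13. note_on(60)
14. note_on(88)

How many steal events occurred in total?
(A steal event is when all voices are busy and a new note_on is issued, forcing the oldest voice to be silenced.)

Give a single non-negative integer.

Op 1: note_on(72): voice 0 is free -> assigned | voices=[72 - -]
Op 2: note_on(65): voice 1 is free -> assigned | voices=[72 65 -]
Op 3: note_on(85): voice 2 is free -> assigned | voices=[72 65 85]
Op 4: note_on(69): all voices busy, STEAL voice 0 (pitch 72, oldest) -> assign | voices=[69 65 85]
Op 5: note_on(78): all voices busy, STEAL voice 1 (pitch 65, oldest) -> assign | voices=[69 78 85]
Op 6: note_on(70): all voices busy, STEAL voice 2 (pitch 85, oldest) -> assign | voices=[69 78 70]
Op 7: note_on(64): all voices busy, STEAL voice 0 (pitch 69, oldest) -> assign | voices=[64 78 70]
Op 8: note_on(82): all voices busy, STEAL voice 1 (pitch 78, oldest) -> assign | voices=[64 82 70]
Op 9: note_on(76): all voices busy, STEAL voice 2 (pitch 70, oldest) -> assign | voices=[64 82 76]
Op 10: note_on(79): all voices busy, STEAL voice 0 (pitch 64, oldest) -> assign | voices=[79 82 76]
Op 11: note_on(66): all voices busy, STEAL voice 1 (pitch 82, oldest) -> assign | voices=[79 66 76]
Op 12: note_on(86): all voices busy, STEAL voice 2 (pitch 76, oldest) -> assign | voices=[79 66 86]
Op 13: note_on(60): all voices busy, STEAL voice 0 (pitch 79, oldest) -> assign | voices=[60 66 86]
Op 14: note_on(88): all voices busy, STEAL voice 1 (pitch 66, oldest) -> assign | voices=[60 88 86]

Answer: 11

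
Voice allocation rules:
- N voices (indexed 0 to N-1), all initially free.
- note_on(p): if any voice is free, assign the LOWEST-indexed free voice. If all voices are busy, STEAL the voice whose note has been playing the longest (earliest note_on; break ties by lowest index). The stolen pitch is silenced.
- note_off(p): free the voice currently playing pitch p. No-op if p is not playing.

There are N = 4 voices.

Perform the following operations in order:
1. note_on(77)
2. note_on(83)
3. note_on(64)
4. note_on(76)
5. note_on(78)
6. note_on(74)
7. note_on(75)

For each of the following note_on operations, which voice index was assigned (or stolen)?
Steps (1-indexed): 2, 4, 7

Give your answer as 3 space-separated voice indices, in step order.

Answer: 1 3 2

Derivation:
Op 1: note_on(77): voice 0 is free -> assigned | voices=[77 - - -]
Op 2: note_on(83): voice 1 is free -> assigned | voices=[77 83 - -]
Op 3: note_on(64): voice 2 is free -> assigned | voices=[77 83 64 -]
Op 4: note_on(76): voice 3 is free -> assigned | voices=[77 83 64 76]
Op 5: note_on(78): all voices busy, STEAL voice 0 (pitch 77, oldest) -> assign | voices=[78 83 64 76]
Op 6: note_on(74): all voices busy, STEAL voice 1 (pitch 83, oldest) -> assign | voices=[78 74 64 76]
Op 7: note_on(75): all voices busy, STEAL voice 2 (pitch 64, oldest) -> assign | voices=[78 74 75 76]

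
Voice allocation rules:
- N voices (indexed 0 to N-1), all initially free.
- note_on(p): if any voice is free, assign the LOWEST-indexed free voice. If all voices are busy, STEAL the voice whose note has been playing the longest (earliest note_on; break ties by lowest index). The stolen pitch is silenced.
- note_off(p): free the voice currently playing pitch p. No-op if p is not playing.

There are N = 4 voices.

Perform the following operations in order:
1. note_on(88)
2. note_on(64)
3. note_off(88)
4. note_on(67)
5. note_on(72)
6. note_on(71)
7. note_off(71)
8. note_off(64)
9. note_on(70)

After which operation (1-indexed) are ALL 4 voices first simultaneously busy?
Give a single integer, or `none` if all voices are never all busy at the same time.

Answer: 6

Derivation:
Op 1: note_on(88): voice 0 is free -> assigned | voices=[88 - - -]
Op 2: note_on(64): voice 1 is free -> assigned | voices=[88 64 - -]
Op 3: note_off(88): free voice 0 | voices=[- 64 - -]
Op 4: note_on(67): voice 0 is free -> assigned | voices=[67 64 - -]
Op 5: note_on(72): voice 2 is free -> assigned | voices=[67 64 72 -]
Op 6: note_on(71): voice 3 is free -> assigned | voices=[67 64 72 71]
Op 7: note_off(71): free voice 3 | voices=[67 64 72 -]
Op 8: note_off(64): free voice 1 | voices=[67 - 72 -]
Op 9: note_on(70): voice 1 is free -> assigned | voices=[67 70 72 -]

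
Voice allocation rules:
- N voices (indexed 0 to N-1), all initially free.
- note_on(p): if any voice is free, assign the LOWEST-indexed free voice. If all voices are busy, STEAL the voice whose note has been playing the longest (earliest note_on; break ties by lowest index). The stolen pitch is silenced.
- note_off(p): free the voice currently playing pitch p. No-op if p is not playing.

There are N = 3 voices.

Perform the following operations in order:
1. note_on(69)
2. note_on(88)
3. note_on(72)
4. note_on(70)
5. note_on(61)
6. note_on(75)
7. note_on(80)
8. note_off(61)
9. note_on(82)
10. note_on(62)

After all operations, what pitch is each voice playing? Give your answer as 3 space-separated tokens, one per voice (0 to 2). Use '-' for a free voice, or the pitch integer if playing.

Op 1: note_on(69): voice 0 is free -> assigned | voices=[69 - -]
Op 2: note_on(88): voice 1 is free -> assigned | voices=[69 88 -]
Op 3: note_on(72): voice 2 is free -> assigned | voices=[69 88 72]
Op 4: note_on(70): all voices busy, STEAL voice 0 (pitch 69, oldest) -> assign | voices=[70 88 72]
Op 5: note_on(61): all voices busy, STEAL voice 1 (pitch 88, oldest) -> assign | voices=[70 61 72]
Op 6: note_on(75): all voices busy, STEAL voice 2 (pitch 72, oldest) -> assign | voices=[70 61 75]
Op 7: note_on(80): all voices busy, STEAL voice 0 (pitch 70, oldest) -> assign | voices=[80 61 75]
Op 8: note_off(61): free voice 1 | voices=[80 - 75]
Op 9: note_on(82): voice 1 is free -> assigned | voices=[80 82 75]
Op 10: note_on(62): all voices busy, STEAL voice 2 (pitch 75, oldest) -> assign | voices=[80 82 62]

Answer: 80 82 62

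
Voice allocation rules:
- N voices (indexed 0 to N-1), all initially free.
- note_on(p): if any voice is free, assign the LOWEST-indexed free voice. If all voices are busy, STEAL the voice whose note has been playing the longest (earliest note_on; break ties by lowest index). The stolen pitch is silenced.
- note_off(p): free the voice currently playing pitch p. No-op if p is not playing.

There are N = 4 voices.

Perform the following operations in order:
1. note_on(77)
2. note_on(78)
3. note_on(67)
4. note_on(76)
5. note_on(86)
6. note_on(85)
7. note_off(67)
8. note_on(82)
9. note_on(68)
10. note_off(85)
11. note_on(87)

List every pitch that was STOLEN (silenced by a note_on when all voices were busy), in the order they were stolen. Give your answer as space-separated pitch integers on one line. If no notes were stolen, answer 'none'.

Answer: 77 78 76

Derivation:
Op 1: note_on(77): voice 0 is free -> assigned | voices=[77 - - -]
Op 2: note_on(78): voice 1 is free -> assigned | voices=[77 78 - -]
Op 3: note_on(67): voice 2 is free -> assigned | voices=[77 78 67 -]
Op 4: note_on(76): voice 3 is free -> assigned | voices=[77 78 67 76]
Op 5: note_on(86): all voices busy, STEAL voice 0 (pitch 77, oldest) -> assign | voices=[86 78 67 76]
Op 6: note_on(85): all voices busy, STEAL voice 1 (pitch 78, oldest) -> assign | voices=[86 85 67 76]
Op 7: note_off(67): free voice 2 | voices=[86 85 - 76]
Op 8: note_on(82): voice 2 is free -> assigned | voices=[86 85 82 76]
Op 9: note_on(68): all voices busy, STEAL voice 3 (pitch 76, oldest) -> assign | voices=[86 85 82 68]
Op 10: note_off(85): free voice 1 | voices=[86 - 82 68]
Op 11: note_on(87): voice 1 is free -> assigned | voices=[86 87 82 68]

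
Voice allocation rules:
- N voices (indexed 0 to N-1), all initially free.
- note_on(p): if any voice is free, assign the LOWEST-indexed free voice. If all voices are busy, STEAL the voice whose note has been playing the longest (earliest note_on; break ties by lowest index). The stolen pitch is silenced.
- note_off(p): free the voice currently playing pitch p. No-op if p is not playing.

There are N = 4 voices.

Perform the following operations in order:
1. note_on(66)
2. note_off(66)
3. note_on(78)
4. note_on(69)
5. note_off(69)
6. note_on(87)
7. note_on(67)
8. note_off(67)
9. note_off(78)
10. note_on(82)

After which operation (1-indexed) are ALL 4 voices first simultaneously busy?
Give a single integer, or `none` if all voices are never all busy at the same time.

Answer: none

Derivation:
Op 1: note_on(66): voice 0 is free -> assigned | voices=[66 - - -]
Op 2: note_off(66): free voice 0 | voices=[- - - -]
Op 3: note_on(78): voice 0 is free -> assigned | voices=[78 - - -]
Op 4: note_on(69): voice 1 is free -> assigned | voices=[78 69 - -]
Op 5: note_off(69): free voice 1 | voices=[78 - - -]
Op 6: note_on(87): voice 1 is free -> assigned | voices=[78 87 - -]
Op 7: note_on(67): voice 2 is free -> assigned | voices=[78 87 67 -]
Op 8: note_off(67): free voice 2 | voices=[78 87 - -]
Op 9: note_off(78): free voice 0 | voices=[- 87 - -]
Op 10: note_on(82): voice 0 is free -> assigned | voices=[82 87 - -]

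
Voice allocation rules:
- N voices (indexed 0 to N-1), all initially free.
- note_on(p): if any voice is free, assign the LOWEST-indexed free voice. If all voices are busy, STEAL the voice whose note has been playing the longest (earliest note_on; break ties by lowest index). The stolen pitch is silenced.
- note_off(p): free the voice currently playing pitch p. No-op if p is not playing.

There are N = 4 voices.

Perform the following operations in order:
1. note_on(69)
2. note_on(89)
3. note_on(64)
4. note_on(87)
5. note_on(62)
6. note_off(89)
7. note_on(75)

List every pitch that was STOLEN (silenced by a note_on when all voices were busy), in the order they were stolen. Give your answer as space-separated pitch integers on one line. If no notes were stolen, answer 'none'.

Op 1: note_on(69): voice 0 is free -> assigned | voices=[69 - - -]
Op 2: note_on(89): voice 1 is free -> assigned | voices=[69 89 - -]
Op 3: note_on(64): voice 2 is free -> assigned | voices=[69 89 64 -]
Op 4: note_on(87): voice 3 is free -> assigned | voices=[69 89 64 87]
Op 5: note_on(62): all voices busy, STEAL voice 0 (pitch 69, oldest) -> assign | voices=[62 89 64 87]
Op 6: note_off(89): free voice 1 | voices=[62 - 64 87]
Op 7: note_on(75): voice 1 is free -> assigned | voices=[62 75 64 87]

Answer: 69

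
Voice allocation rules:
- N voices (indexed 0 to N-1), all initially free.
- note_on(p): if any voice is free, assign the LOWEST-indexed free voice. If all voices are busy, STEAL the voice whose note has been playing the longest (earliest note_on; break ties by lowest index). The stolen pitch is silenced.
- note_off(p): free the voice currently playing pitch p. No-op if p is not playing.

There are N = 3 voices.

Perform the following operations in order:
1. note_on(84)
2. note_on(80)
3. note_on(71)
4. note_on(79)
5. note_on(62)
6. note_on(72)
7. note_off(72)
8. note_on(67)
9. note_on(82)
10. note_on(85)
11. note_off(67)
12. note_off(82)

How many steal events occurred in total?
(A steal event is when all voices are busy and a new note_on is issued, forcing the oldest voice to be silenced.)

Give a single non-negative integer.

Op 1: note_on(84): voice 0 is free -> assigned | voices=[84 - -]
Op 2: note_on(80): voice 1 is free -> assigned | voices=[84 80 -]
Op 3: note_on(71): voice 2 is free -> assigned | voices=[84 80 71]
Op 4: note_on(79): all voices busy, STEAL voice 0 (pitch 84, oldest) -> assign | voices=[79 80 71]
Op 5: note_on(62): all voices busy, STEAL voice 1 (pitch 80, oldest) -> assign | voices=[79 62 71]
Op 6: note_on(72): all voices busy, STEAL voice 2 (pitch 71, oldest) -> assign | voices=[79 62 72]
Op 7: note_off(72): free voice 2 | voices=[79 62 -]
Op 8: note_on(67): voice 2 is free -> assigned | voices=[79 62 67]
Op 9: note_on(82): all voices busy, STEAL voice 0 (pitch 79, oldest) -> assign | voices=[82 62 67]
Op 10: note_on(85): all voices busy, STEAL voice 1 (pitch 62, oldest) -> assign | voices=[82 85 67]
Op 11: note_off(67): free voice 2 | voices=[82 85 -]
Op 12: note_off(82): free voice 0 | voices=[- 85 -]

Answer: 5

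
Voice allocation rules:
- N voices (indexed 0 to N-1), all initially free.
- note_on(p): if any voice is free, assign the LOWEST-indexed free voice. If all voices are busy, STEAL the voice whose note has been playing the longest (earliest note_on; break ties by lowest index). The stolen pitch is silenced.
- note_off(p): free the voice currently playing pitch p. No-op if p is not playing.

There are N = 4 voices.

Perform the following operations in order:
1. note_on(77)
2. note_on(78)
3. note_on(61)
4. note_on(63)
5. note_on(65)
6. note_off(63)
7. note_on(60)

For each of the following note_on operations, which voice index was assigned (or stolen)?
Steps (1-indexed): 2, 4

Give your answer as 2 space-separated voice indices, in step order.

Op 1: note_on(77): voice 0 is free -> assigned | voices=[77 - - -]
Op 2: note_on(78): voice 1 is free -> assigned | voices=[77 78 - -]
Op 3: note_on(61): voice 2 is free -> assigned | voices=[77 78 61 -]
Op 4: note_on(63): voice 3 is free -> assigned | voices=[77 78 61 63]
Op 5: note_on(65): all voices busy, STEAL voice 0 (pitch 77, oldest) -> assign | voices=[65 78 61 63]
Op 6: note_off(63): free voice 3 | voices=[65 78 61 -]
Op 7: note_on(60): voice 3 is free -> assigned | voices=[65 78 61 60]

Answer: 1 3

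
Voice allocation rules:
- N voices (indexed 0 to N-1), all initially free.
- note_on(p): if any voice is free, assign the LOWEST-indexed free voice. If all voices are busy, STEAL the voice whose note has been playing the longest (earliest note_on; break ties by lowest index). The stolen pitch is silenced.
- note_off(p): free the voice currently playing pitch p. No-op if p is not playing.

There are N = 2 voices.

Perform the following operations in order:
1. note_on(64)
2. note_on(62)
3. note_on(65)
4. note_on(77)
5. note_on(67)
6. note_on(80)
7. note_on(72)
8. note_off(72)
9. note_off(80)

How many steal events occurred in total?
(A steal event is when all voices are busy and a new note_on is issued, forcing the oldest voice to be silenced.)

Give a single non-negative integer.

Op 1: note_on(64): voice 0 is free -> assigned | voices=[64 -]
Op 2: note_on(62): voice 1 is free -> assigned | voices=[64 62]
Op 3: note_on(65): all voices busy, STEAL voice 0 (pitch 64, oldest) -> assign | voices=[65 62]
Op 4: note_on(77): all voices busy, STEAL voice 1 (pitch 62, oldest) -> assign | voices=[65 77]
Op 5: note_on(67): all voices busy, STEAL voice 0 (pitch 65, oldest) -> assign | voices=[67 77]
Op 6: note_on(80): all voices busy, STEAL voice 1 (pitch 77, oldest) -> assign | voices=[67 80]
Op 7: note_on(72): all voices busy, STEAL voice 0 (pitch 67, oldest) -> assign | voices=[72 80]
Op 8: note_off(72): free voice 0 | voices=[- 80]
Op 9: note_off(80): free voice 1 | voices=[- -]

Answer: 5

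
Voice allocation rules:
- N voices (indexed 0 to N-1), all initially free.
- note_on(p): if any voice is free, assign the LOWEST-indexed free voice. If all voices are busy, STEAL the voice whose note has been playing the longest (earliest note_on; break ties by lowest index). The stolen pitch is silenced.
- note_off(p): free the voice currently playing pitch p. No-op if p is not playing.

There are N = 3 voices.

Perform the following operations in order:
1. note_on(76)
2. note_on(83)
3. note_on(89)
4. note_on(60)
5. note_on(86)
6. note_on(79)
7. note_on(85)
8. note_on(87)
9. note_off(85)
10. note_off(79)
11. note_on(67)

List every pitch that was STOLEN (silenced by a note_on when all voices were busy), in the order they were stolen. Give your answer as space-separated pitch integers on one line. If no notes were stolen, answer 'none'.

Op 1: note_on(76): voice 0 is free -> assigned | voices=[76 - -]
Op 2: note_on(83): voice 1 is free -> assigned | voices=[76 83 -]
Op 3: note_on(89): voice 2 is free -> assigned | voices=[76 83 89]
Op 4: note_on(60): all voices busy, STEAL voice 0 (pitch 76, oldest) -> assign | voices=[60 83 89]
Op 5: note_on(86): all voices busy, STEAL voice 1 (pitch 83, oldest) -> assign | voices=[60 86 89]
Op 6: note_on(79): all voices busy, STEAL voice 2 (pitch 89, oldest) -> assign | voices=[60 86 79]
Op 7: note_on(85): all voices busy, STEAL voice 0 (pitch 60, oldest) -> assign | voices=[85 86 79]
Op 8: note_on(87): all voices busy, STEAL voice 1 (pitch 86, oldest) -> assign | voices=[85 87 79]
Op 9: note_off(85): free voice 0 | voices=[- 87 79]
Op 10: note_off(79): free voice 2 | voices=[- 87 -]
Op 11: note_on(67): voice 0 is free -> assigned | voices=[67 87 -]

Answer: 76 83 89 60 86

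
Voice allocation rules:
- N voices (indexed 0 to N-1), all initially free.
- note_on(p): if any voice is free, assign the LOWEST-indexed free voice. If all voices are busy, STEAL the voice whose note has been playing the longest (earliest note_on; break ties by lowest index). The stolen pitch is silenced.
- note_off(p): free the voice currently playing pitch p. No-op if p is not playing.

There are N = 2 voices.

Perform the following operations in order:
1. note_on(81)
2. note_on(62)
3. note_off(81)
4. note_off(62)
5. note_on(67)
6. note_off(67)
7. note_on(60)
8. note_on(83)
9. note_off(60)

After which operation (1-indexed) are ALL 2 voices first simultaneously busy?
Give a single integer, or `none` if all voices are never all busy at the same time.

Op 1: note_on(81): voice 0 is free -> assigned | voices=[81 -]
Op 2: note_on(62): voice 1 is free -> assigned | voices=[81 62]
Op 3: note_off(81): free voice 0 | voices=[- 62]
Op 4: note_off(62): free voice 1 | voices=[- -]
Op 5: note_on(67): voice 0 is free -> assigned | voices=[67 -]
Op 6: note_off(67): free voice 0 | voices=[- -]
Op 7: note_on(60): voice 0 is free -> assigned | voices=[60 -]
Op 8: note_on(83): voice 1 is free -> assigned | voices=[60 83]
Op 9: note_off(60): free voice 0 | voices=[- 83]

Answer: 2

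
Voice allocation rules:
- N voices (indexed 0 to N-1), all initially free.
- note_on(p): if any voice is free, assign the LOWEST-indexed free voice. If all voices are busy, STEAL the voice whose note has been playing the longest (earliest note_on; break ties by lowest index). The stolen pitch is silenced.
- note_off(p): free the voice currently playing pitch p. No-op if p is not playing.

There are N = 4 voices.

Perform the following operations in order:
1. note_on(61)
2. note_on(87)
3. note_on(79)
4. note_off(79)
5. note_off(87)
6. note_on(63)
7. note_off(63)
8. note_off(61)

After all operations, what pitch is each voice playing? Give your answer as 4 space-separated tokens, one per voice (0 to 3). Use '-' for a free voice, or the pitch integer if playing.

Answer: - - - -

Derivation:
Op 1: note_on(61): voice 0 is free -> assigned | voices=[61 - - -]
Op 2: note_on(87): voice 1 is free -> assigned | voices=[61 87 - -]
Op 3: note_on(79): voice 2 is free -> assigned | voices=[61 87 79 -]
Op 4: note_off(79): free voice 2 | voices=[61 87 - -]
Op 5: note_off(87): free voice 1 | voices=[61 - - -]
Op 6: note_on(63): voice 1 is free -> assigned | voices=[61 63 - -]
Op 7: note_off(63): free voice 1 | voices=[61 - - -]
Op 8: note_off(61): free voice 0 | voices=[- - - -]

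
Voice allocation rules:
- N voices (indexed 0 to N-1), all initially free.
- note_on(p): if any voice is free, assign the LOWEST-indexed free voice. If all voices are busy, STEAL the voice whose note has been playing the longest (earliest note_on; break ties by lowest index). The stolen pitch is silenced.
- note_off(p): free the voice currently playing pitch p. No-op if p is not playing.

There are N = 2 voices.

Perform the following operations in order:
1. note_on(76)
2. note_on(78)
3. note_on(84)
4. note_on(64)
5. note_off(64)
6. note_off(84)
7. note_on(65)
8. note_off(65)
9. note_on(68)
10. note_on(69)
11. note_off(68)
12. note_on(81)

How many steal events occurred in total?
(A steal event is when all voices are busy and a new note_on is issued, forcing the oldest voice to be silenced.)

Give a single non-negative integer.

Op 1: note_on(76): voice 0 is free -> assigned | voices=[76 -]
Op 2: note_on(78): voice 1 is free -> assigned | voices=[76 78]
Op 3: note_on(84): all voices busy, STEAL voice 0 (pitch 76, oldest) -> assign | voices=[84 78]
Op 4: note_on(64): all voices busy, STEAL voice 1 (pitch 78, oldest) -> assign | voices=[84 64]
Op 5: note_off(64): free voice 1 | voices=[84 -]
Op 6: note_off(84): free voice 0 | voices=[- -]
Op 7: note_on(65): voice 0 is free -> assigned | voices=[65 -]
Op 8: note_off(65): free voice 0 | voices=[- -]
Op 9: note_on(68): voice 0 is free -> assigned | voices=[68 -]
Op 10: note_on(69): voice 1 is free -> assigned | voices=[68 69]
Op 11: note_off(68): free voice 0 | voices=[- 69]
Op 12: note_on(81): voice 0 is free -> assigned | voices=[81 69]

Answer: 2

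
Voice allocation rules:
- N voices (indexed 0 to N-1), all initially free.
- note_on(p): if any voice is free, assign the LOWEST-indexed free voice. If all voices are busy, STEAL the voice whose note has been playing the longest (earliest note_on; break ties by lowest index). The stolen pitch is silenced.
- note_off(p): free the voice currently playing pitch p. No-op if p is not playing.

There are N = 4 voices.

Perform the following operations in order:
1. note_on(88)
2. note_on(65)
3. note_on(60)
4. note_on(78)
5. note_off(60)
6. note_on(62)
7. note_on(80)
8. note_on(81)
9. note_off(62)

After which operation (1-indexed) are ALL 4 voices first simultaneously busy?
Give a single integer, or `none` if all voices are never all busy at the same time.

Answer: 4

Derivation:
Op 1: note_on(88): voice 0 is free -> assigned | voices=[88 - - -]
Op 2: note_on(65): voice 1 is free -> assigned | voices=[88 65 - -]
Op 3: note_on(60): voice 2 is free -> assigned | voices=[88 65 60 -]
Op 4: note_on(78): voice 3 is free -> assigned | voices=[88 65 60 78]
Op 5: note_off(60): free voice 2 | voices=[88 65 - 78]
Op 6: note_on(62): voice 2 is free -> assigned | voices=[88 65 62 78]
Op 7: note_on(80): all voices busy, STEAL voice 0 (pitch 88, oldest) -> assign | voices=[80 65 62 78]
Op 8: note_on(81): all voices busy, STEAL voice 1 (pitch 65, oldest) -> assign | voices=[80 81 62 78]
Op 9: note_off(62): free voice 2 | voices=[80 81 - 78]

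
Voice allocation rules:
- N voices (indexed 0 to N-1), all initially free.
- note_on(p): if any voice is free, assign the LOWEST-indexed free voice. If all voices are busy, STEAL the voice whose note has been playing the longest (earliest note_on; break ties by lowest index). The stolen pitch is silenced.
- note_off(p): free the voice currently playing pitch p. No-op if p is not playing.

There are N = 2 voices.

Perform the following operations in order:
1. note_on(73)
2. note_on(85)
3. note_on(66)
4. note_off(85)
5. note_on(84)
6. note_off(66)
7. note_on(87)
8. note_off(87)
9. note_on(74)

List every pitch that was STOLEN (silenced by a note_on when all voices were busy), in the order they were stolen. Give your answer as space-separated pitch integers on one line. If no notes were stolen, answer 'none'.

Answer: 73

Derivation:
Op 1: note_on(73): voice 0 is free -> assigned | voices=[73 -]
Op 2: note_on(85): voice 1 is free -> assigned | voices=[73 85]
Op 3: note_on(66): all voices busy, STEAL voice 0 (pitch 73, oldest) -> assign | voices=[66 85]
Op 4: note_off(85): free voice 1 | voices=[66 -]
Op 5: note_on(84): voice 1 is free -> assigned | voices=[66 84]
Op 6: note_off(66): free voice 0 | voices=[- 84]
Op 7: note_on(87): voice 0 is free -> assigned | voices=[87 84]
Op 8: note_off(87): free voice 0 | voices=[- 84]
Op 9: note_on(74): voice 0 is free -> assigned | voices=[74 84]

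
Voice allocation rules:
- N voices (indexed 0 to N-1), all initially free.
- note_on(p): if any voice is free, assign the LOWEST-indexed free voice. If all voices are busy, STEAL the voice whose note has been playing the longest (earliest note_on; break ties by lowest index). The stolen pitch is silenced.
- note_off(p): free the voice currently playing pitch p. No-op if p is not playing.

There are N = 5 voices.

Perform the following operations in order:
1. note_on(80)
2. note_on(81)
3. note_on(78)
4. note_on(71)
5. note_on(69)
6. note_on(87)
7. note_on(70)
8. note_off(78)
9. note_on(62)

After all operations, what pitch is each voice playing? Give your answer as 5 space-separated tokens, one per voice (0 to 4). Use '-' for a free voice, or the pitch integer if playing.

Op 1: note_on(80): voice 0 is free -> assigned | voices=[80 - - - -]
Op 2: note_on(81): voice 1 is free -> assigned | voices=[80 81 - - -]
Op 3: note_on(78): voice 2 is free -> assigned | voices=[80 81 78 - -]
Op 4: note_on(71): voice 3 is free -> assigned | voices=[80 81 78 71 -]
Op 5: note_on(69): voice 4 is free -> assigned | voices=[80 81 78 71 69]
Op 6: note_on(87): all voices busy, STEAL voice 0 (pitch 80, oldest) -> assign | voices=[87 81 78 71 69]
Op 7: note_on(70): all voices busy, STEAL voice 1 (pitch 81, oldest) -> assign | voices=[87 70 78 71 69]
Op 8: note_off(78): free voice 2 | voices=[87 70 - 71 69]
Op 9: note_on(62): voice 2 is free -> assigned | voices=[87 70 62 71 69]

Answer: 87 70 62 71 69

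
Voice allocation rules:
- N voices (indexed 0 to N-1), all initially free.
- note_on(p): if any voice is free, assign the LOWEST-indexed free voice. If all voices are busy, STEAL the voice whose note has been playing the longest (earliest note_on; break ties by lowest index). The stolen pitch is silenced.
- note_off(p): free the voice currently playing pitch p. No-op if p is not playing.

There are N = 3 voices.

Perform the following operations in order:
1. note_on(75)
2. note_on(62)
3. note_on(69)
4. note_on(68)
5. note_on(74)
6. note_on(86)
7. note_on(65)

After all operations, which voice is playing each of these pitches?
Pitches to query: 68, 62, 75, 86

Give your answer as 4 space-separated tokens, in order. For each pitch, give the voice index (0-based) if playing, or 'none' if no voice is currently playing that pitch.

Op 1: note_on(75): voice 0 is free -> assigned | voices=[75 - -]
Op 2: note_on(62): voice 1 is free -> assigned | voices=[75 62 -]
Op 3: note_on(69): voice 2 is free -> assigned | voices=[75 62 69]
Op 4: note_on(68): all voices busy, STEAL voice 0 (pitch 75, oldest) -> assign | voices=[68 62 69]
Op 5: note_on(74): all voices busy, STEAL voice 1 (pitch 62, oldest) -> assign | voices=[68 74 69]
Op 6: note_on(86): all voices busy, STEAL voice 2 (pitch 69, oldest) -> assign | voices=[68 74 86]
Op 7: note_on(65): all voices busy, STEAL voice 0 (pitch 68, oldest) -> assign | voices=[65 74 86]

Answer: none none none 2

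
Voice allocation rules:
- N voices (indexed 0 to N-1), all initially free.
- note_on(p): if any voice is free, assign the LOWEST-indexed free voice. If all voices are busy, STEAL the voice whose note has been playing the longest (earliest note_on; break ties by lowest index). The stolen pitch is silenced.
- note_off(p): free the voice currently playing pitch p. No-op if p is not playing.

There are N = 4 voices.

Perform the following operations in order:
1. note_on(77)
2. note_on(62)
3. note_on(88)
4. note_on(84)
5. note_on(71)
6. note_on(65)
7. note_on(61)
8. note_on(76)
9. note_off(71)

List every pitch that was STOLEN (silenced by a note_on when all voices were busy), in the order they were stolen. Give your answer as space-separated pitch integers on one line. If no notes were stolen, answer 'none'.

Op 1: note_on(77): voice 0 is free -> assigned | voices=[77 - - -]
Op 2: note_on(62): voice 1 is free -> assigned | voices=[77 62 - -]
Op 3: note_on(88): voice 2 is free -> assigned | voices=[77 62 88 -]
Op 4: note_on(84): voice 3 is free -> assigned | voices=[77 62 88 84]
Op 5: note_on(71): all voices busy, STEAL voice 0 (pitch 77, oldest) -> assign | voices=[71 62 88 84]
Op 6: note_on(65): all voices busy, STEAL voice 1 (pitch 62, oldest) -> assign | voices=[71 65 88 84]
Op 7: note_on(61): all voices busy, STEAL voice 2 (pitch 88, oldest) -> assign | voices=[71 65 61 84]
Op 8: note_on(76): all voices busy, STEAL voice 3 (pitch 84, oldest) -> assign | voices=[71 65 61 76]
Op 9: note_off(71): free voice 0 | voices=[- 65 61 76]

Answer: 77 62 88 84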